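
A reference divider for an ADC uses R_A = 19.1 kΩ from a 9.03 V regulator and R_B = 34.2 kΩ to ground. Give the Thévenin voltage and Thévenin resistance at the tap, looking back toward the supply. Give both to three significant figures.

V_th = 5.79 V, R_th = 12.3 kΩ

V_th is the open-circuit tap voltage: 9.03 × 34.2/(19.1 + 34.2) = 5.79 V.
With the supply zeroed, R_A and R_B appear in parallel from the tap: R_th = R_A‖R_B = (19.1 × 34.2)/53.30 = 12.3 kΩ.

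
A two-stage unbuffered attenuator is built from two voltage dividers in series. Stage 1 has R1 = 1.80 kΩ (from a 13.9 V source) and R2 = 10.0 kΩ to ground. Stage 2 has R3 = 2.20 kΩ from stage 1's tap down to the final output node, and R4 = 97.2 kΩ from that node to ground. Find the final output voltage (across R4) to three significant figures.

V_out ≈ 11.3 V

Stage 2 presents R3+R4 = 99.40 kΩ as a load on stage 1's tap.
Stage 1's lower leg becomes R2‖(R3+R4) = 9.086 kΩ, so V_mid = 13.9 × 9.086/10.89 = 11.60 V.
Stage 2 is itself unloaded: V_out = V_mid × R4/(R3+R4) = 11.60 × 97.2/99.40 = 11.3 V.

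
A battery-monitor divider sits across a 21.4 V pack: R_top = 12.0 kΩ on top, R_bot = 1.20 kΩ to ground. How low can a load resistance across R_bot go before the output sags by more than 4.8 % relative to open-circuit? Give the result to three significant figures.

Output resistance R_th = R_top‖R_bot = (12.0 × 1.20)/13.20 = 1.091 kΩ.
The fractional drop is R_th/(R_th + R_L); requiring this ≤ 0.0480 gives R_L ≥ R_th(1/0.0480 − 1) = 1.091 × 19.83 = 21.6 kΩ.

R_L(min) ≈ 21.6 kΩ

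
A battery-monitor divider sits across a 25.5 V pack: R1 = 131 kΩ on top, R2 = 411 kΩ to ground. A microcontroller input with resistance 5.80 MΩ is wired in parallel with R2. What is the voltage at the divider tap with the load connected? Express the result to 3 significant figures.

V_out ≈ 19.0 V

The load sits in parallel with R2: R2‖R_L = (411 × 5800) / (411 + 5800) = 383.8 kΩ.
V_out = 25.5 × 383.8 / (131 + 383.8) = 25.5 × 383.8/514.8 = 19.0 V.
(Unloaded it would have been 19.3 V.)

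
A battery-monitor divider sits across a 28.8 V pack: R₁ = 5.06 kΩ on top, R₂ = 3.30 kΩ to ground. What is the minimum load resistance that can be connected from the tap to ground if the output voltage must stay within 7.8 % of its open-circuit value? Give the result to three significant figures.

Output resistance R_th = R₁‖R₂ = (5.06 × 3.30)/8.360 = 1.997 kΩ.
The fractional drop is R_th/(R_th + R_L); requiring this ≤ 0.0780 gives R_L ≥ R_th(1/0.0780 − 1) = 1.997 × 11.82 = 23.6 kΩ.

R_L(min) ≈ 23.6 kΩ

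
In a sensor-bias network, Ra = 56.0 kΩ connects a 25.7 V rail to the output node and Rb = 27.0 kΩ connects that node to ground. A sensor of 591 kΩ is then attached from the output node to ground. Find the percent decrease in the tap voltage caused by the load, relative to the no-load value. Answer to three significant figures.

2.99 %

The divider's output (Thévenin) resistance is Ra‖Rb = 18.22 kΩ.
Fractional drop under load = R_th/(R_th + R_L) = 18.22 / (18.22 + 591) = 0.02990.
So the output falls by 2.99 %.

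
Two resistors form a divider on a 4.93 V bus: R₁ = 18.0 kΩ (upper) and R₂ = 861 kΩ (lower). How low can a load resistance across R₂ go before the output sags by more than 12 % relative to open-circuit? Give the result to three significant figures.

R_L(min) ≈ 129 kΩ

Output resistance R_th = R₁‖R₂ = (18.0 × 861)/879.0 = 17.63 kΩ.
The fractional drop is R_th/(R_th + R_L); requiring this ≤ 0.120 gives R_L ≥ R_th(1/0.120 − 1) = 17.63 × 7.333 = 129 kΩ.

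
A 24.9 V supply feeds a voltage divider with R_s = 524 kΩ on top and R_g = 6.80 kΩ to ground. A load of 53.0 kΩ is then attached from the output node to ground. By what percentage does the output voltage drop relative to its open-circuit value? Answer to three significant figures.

The divider's output (Thévenin) resistance is R_s‖R_g = 6.713 kΩ.
Fractional drop under load = R_th/(R_th + R_L) = 6.713 / (6.713 + 53.0) = 0.1124.
So the output falls by 11.2 %.

11.2 %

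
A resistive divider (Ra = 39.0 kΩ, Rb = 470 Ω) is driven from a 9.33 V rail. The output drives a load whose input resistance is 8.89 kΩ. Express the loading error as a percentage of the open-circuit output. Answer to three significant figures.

4.96 %

The divider's output (Thévenin) resistance is Ra‖Rb = 464.4 Ω.
Fractional drop under load = R_th/(R_th + R_L) = 464.4 / (464.4 + 8890) = 0.04965.
So the output falls by 4.96 %.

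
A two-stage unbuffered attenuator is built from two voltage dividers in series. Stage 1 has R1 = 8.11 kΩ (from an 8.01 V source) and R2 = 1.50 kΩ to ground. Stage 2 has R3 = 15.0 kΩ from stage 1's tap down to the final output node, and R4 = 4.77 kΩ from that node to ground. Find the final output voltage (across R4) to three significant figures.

V_out ≈ 0.284 V

Stage 2 presents R3+R4 = 19.77 kΩ as a load on stage 1's tap.
Stage 1's lower leg becomes R2‖(R3+R4) = 1.394 kΩ, so V_mid = 8.01 × 1.394/9.504 = 1.175 V.
Stage 2 is itself unloaded: V_out = V_mid × R4/(R3+R4) = 1.175 × 4.77/19.77 = 0.284 V.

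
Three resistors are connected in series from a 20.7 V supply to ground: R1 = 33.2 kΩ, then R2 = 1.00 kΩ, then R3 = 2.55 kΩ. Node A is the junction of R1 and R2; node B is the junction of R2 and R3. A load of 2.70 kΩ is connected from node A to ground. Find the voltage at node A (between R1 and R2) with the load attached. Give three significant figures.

Below node A the series string R2+R3 = 3.550 kΩ sits in parallel with the 2.70 kΩ load: 1.534 kΩ.
V_A = 20.7 × 1.534/(33.2 + 1.534) = 0.914 V.

V ≈ 0.914 V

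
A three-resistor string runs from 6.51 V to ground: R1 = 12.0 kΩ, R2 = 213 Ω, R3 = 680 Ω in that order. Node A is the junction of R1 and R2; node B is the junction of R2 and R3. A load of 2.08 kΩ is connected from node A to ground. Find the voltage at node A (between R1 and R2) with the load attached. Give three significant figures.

V ≈ 0.322 V

Below node A the series string R2+R3 = 893.0 Ω sits in parallel with the 2080 Ω load: 624.8 Ω.
V_A = 6.51 × 624.8/(12000 + 624.8) = 0.322 V.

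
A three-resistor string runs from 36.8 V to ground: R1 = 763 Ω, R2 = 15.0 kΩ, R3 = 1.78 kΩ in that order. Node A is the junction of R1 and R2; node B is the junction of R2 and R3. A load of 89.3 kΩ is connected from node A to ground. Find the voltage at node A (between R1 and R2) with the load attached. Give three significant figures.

Below node A the series string R2+R3 = 16780 Ω sits in parallel with the 89300 Ω load: 14130 Ω.
V_A = 36.8 × 14130/(763 + 14130) = 34.9 V.

V ≈ 34.9 V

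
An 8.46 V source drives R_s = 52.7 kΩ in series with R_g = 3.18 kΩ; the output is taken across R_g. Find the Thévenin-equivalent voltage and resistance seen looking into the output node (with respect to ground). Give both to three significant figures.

V_th is the open-circuit tap voltage: 8.46 × 3.18/(52.7 + 3.18) = 0.481 V.
With the supply zeroed, R_s and R_g appear in parallel from the tap: R_th = R_s‖R_g = (52.7 × 3.18)/55.88 = 3.00 kΩ.

V_th = 0.481 V, R_th = 3.00 kΩ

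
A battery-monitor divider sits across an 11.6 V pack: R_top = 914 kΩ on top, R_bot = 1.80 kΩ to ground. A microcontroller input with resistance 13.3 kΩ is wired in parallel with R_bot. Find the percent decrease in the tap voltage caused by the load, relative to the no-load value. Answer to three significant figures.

11.9 %

The divider's output (Thévenin) resistance is R_top‖R_bot = 1.796 kΩ.
Fractional drop under load = R_th/(R_th + R_L) = 1.796 / (1.796 + 13.3) = 0.1190.
So the output falls by 11.9 %.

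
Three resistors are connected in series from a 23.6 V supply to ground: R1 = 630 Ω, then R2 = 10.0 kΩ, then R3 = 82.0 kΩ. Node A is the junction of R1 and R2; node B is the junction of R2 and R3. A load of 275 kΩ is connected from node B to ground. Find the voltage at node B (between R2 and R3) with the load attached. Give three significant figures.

V ≈ 20.2 V

At node B, R3 is in parallel with the load: R3‖R_L = 63170 Ω.
Below node A the resistance is R2 + (R3‖R_L) = 73170 Ω, so V_A = 23.6 × 73170/73800 = 23.40 V.
Then V_B = V_A × (R3‖R_L)/(R2 + R3‖R_L) = 23.40 × 63170/73170 = 20.2 V.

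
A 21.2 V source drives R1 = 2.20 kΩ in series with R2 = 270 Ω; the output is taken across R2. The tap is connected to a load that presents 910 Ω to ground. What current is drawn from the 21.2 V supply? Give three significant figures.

R2‖R_L = 208.2 Ω, so the source sees R1 + R2‖R_L = 2408 Ω.
I = 21.2 V / 2408 Ω = 8.80 mA.

I ≈ 8.80 mA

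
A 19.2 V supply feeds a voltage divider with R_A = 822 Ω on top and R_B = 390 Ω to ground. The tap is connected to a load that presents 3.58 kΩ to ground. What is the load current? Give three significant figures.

I_L ≈ 1.61 mA

R_B‖R_L = 351.7 Ω; V_out = 19.2 × 351.7/1174 = 5.753 V.
I_L = V_out / R_L = 5.753 / 3.58 kΩ = 1.61 mA.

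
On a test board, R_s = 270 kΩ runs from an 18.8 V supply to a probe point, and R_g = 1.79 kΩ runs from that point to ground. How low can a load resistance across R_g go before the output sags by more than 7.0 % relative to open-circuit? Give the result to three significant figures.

Output resistance R_th = R_s‖R_g = (270 × 1.79)/271.8 = 1.778 kΩ.
The fractional drop is R_th/(R_th + R_L); requiring this ≤ 0.0700 gives R_L ≥ R_th(1/0.0700 − 1) = 1.778 × 13.29 = 23.6 kΩ.

R_L(min) ≈ 23.6 kΩ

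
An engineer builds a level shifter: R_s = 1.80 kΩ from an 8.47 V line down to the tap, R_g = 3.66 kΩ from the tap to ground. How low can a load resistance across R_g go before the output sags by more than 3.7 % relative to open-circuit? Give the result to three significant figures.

Output resistance R_th = R_s‖R_g = (1.80 × 3.66)/5.460 = 1.207 kΩ.
The fractional drop is R_th/(R_th + R_L); requiring this ≤ 0.0370 gives R_L ≥ R_th(1/0.0370 − 1) = 1.207 × 26.03 = 31.4 kΩ.

R_L(min) ≈ 31.4 kΩ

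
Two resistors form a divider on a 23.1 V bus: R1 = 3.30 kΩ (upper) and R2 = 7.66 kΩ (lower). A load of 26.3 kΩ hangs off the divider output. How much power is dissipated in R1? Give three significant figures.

Total resistance from the source is R1 + (R2‖R_L) = 9.232 kΩ, so I = 23.1/9.232 kΩ = 2.502 mA.
P = I²·R1 = (2.502 mA)² × 3.30 kΩ = 20.7 mW.

P ≈ 20.7 mW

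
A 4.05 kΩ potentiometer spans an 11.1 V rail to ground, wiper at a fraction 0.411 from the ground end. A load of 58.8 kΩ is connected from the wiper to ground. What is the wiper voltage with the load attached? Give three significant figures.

The wiper splits the pot into (1−α)R = 2.385 kΩ above and αR = 1.665 kΩ below.
Lower section ‖ load = 1.619 kΩ.
V_wiper = 11.1 × 1.619/(2.385 + 1.619) = 4.49 V.

V ≈ 4.49 V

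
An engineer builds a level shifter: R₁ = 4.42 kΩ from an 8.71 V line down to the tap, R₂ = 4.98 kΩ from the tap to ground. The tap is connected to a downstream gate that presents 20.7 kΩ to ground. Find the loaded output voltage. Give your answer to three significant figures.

V_out ≈ 4.15 V

The load sits in parallel with R₂: R₂‖R_L = (4.98 × 20.7) / (4.98 + 20.7) = 4.014 kΩ.
V_out = 8.71 × 4.014 / (4.42 + 4.014) = 8.71 × 4.014/8.434 = 4.15 V.
(Unloaded it would have been 4.61 V.)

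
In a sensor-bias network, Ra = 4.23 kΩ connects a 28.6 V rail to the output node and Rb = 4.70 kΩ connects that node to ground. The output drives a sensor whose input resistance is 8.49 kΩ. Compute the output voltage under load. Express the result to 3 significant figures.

V_out ≈ 11.9 V

The load sits in parallel with Rb: Rb‖R_L = (4.70 × 8.49) / (4.70 + 8.49) = 3.025 kΩ.
V_out = 28.6 × 3.025 / (4.23 + 3.025) = 28.6 × 3.025/7.255 = 11.9 V.
(Unloaded it would have been 15.1 V.)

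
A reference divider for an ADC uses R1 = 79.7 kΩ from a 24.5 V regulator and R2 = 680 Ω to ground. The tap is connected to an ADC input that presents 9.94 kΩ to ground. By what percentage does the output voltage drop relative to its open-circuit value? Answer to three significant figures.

The divider's output (Thévenin) resistance is R1‖R2 = 674.2 Ω.
Fractional drop under load = R_th/(R_th + R_L) = 674.2 / (674.2 + 9940) = 0.06352.
So the output falls by 6.35 %.

6.35 %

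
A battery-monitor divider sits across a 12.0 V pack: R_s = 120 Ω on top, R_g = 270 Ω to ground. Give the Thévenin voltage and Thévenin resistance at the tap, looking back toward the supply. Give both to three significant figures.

V_th = 8.31 V, R_th = 83.1 Ω

V_th is the open-circuit tap voltage: 12.0 × 270/(120 + 270) = 8.31 V.
With the supply zeroed, R_s and R_g appear in parallel from the tap: R_th = R_s‖R_g = (120 × 270)/390.0 = 83.1 Ω.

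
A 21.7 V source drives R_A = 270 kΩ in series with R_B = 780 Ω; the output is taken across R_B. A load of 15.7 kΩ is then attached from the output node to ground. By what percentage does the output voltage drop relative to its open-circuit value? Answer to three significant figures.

The divider's output (Thévenin) resistance is R_A‖R_B = 777.8 Ω.
Fractional drop under load = R_th/(R_th + R_L) = 777.8 / (777.8 + 15700) = 0.04720.
So the output falls by 4.72 %.

4.72 %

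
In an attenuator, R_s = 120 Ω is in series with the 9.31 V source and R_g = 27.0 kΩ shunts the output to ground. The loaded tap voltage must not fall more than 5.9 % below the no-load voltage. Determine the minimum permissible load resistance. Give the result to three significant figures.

R_L(min) ≈ 1.91 kΩ

Output resistance R_th = R_s‖R_g = (120 × 27000)/27120 = 119.5 Ω.
The fractional drop is R_th/(R_th + R_L); requiring this ≤ 0.0590 gives R_L ≥ R_th(1/0.0590 − 1) = 119.5 × 15.95 = 1.91 kΩ.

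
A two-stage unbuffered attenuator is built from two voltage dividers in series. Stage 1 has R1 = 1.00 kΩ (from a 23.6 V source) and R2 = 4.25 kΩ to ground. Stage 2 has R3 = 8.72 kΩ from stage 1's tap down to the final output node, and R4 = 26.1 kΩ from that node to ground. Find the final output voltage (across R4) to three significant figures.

Stage 2 presents R3+R4 = 34.82 kΩ as a load on stage 1's tap.
Stage 1's lower leg becomes R2‖(R3+R4) = 3.788 kΩ, so V_mid = 23.6 × 3.788/4.788 = 18.67 V.
Stage 2 is itself unloaded: V_out = V_mid × R4/(R3+R4) = 18.67 × 26.1/34.82 = 14.0 V.

V_out ≈ 14.0 V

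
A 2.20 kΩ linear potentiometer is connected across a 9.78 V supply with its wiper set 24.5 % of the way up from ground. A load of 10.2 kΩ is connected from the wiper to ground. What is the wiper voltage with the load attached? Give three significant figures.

V ≈ 2.30 V

The wiper splits the pot into (1−α)R = 1661 Ω above and αR = 539.0 Ω below.
Lower section ‖ load = 511.9 Ω.
V_wiper = 9.78 × 511.9/(1661 + 511.9) = 2.30 V.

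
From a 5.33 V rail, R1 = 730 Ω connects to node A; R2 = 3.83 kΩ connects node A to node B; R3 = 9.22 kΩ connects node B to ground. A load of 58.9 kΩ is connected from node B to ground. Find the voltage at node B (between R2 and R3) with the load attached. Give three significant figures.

V ≈ 3.39 V

At node B, R3 is in parallel with the load: R3‖R_L = 7972 Ω.
Below node A the resistance is R2 + (R3‖R_L) = 11800 Ω, so V_A = 5.33 × 11800/12530 = 5.020 V.
Then V_B = V_A × (R3‖R_L)/(R2 + R3‖R_L) = 5.020 × 7972/11800 = 3.39 V.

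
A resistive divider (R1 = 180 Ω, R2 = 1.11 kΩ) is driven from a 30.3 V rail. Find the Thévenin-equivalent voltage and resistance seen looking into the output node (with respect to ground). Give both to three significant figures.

V_th = 26.1 V, R_th = 155 Ω

V_th is the open-circuit tap voltage: 30.3 × 1110/(180 + 1110) = 26.1 V.
With the supply zeroed, R1 and R2 appear in parallel from the tap: R_th = R1‖R2 = (180 × 1110)/1290 = 155 Ω.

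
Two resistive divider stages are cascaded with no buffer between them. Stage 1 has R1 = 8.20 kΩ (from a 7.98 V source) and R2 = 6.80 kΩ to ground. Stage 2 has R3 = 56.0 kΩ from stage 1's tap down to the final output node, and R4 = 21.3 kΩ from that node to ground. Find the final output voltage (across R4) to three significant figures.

Stage 2 presents R3+R4 = 77.30 kΩ as a load on stage 1's tap.
Stage 1's lower leg becomes R2‖(R3+R4) = 6.250 kΩ, so V_mid = 7.98 × 6.250/14.45 = 3.452 V.
Stage 2 is itself unloaded: V_out = V_mid × R4/(R3+R4) = 3.452 × 21.3/77.30 = 0.951 V.

V_out ≈ 0.951 V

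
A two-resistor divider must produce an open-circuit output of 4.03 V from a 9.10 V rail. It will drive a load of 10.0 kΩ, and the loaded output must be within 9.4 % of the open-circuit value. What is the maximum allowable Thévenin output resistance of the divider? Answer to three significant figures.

Loading drop = R_th/(R_th + R_L) ≤ 0.0940, so R_th ≤ R_L · ε/(1−ε) = 10.0 kΩ × 0.0940/0.9060 = 1.04 kΩ.

R_th ≤ 1.04 kΩ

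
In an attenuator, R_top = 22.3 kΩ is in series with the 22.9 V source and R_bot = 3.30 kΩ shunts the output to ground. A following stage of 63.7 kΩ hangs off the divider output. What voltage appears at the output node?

The load sits in parallel with R_bot: R_bot‖R_L = (3.30 × 63.7) / (3.30 + 63.7) = 3.137 kΩ.
V_out = 22.9 × 3.137 / (22.3 + 3.137) = 22.9 × 3.137/25.44 = 2.82 V.

V_out ≈ 2.82 V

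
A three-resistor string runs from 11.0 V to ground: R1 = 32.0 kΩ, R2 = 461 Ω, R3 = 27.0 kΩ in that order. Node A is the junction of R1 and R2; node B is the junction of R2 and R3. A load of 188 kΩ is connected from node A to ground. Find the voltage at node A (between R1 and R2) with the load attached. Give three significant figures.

V ≈ 4.71 V

Below node A the series string R2+R3 = 27460 Ω sits in parallel with the 188000 Ω load: 23960 Ω.
V_A = 11.0 × 23960/(32000 + 23960) = 4.71 V.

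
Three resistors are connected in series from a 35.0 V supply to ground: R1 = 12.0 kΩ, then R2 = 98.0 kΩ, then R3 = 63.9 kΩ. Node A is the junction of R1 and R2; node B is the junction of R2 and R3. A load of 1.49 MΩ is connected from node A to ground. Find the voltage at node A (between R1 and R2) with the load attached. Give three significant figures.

V ≈ 32.3 V

Below node A the series string R2+R3 = 161.9 kΩ sits in parallel with the 1490 kΩ load: 146.0 kΩ.
V_A = 35.0 × 146.0/(12.0 + 146.0) = 32.3 V.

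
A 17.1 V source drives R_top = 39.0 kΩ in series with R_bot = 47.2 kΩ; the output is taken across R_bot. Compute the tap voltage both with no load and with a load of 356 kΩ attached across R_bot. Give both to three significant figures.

Unloaded: 9.36 V; loaded: 8.83 V

Open-circuit: V = 17.1 × 47.2/(39.0 + 47.2) = 9.36 V.
With the load, R_bot becomes R_bot‖R_L = 41.67 kΩ, so V = 17.1 × 41.67/80.67 = 8.83 V.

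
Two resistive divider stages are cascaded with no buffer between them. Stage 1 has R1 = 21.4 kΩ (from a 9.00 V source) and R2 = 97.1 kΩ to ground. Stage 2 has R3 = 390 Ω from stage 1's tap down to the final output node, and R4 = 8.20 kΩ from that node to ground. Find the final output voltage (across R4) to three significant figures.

V_out ≈ 2.31 V

Stage 2 presents R3+R4 = 8590 Ω as a load on stage 1's tap.
Stage 1's lower leg becomes R2‖(R3+R4) = 7892 Ω, so V_mid = 9.00 × 7892/29290 = 2.425 V.
Stage 2 is itself unloaded: V_out = V_mid × R4/(R3+R4) = 2.425 × 8200/8590 = 2.31 V.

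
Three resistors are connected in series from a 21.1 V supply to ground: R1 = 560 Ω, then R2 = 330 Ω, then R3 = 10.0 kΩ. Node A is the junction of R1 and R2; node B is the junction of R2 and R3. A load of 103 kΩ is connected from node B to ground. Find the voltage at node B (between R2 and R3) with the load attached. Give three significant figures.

At node B, R3 is in parallel with the load: R3‖R_L = 9115 Ω.
Below node A the resistance is R2 + (R3‖R_L) = 9445 Ω, so V_A = 21.1 × 9445/10010 = 19.92 V.
Then V_B = V_A × (R3‖R_L)/(R2 + R3‖R_L) = 19.92 × 9115/9445 = 19.2 V.

V ≈ 19.2 V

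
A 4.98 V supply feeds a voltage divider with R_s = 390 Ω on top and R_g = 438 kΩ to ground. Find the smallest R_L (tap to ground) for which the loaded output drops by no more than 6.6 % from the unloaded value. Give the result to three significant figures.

Output resistance R_th = R_s‖R_g = (390 × 438000)/438400 = 389.7 Ω.
The fractional drop is R_th/(R_th + R_L); requiring this ≤ 0.0660 gives R_L ≥ R_th(1/0.0660 − 1) = 389.7 × 14.15 = 5.51 kΩ.

R_L(min) ≈ 5.51 kΩ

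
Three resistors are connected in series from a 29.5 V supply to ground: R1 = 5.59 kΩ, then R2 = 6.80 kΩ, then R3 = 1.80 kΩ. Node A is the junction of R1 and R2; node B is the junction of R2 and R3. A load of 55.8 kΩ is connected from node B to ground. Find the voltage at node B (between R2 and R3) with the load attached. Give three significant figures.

At node B, R3 is in parallel with the load: R3‖R_L = 1.744 kΩ.
Below node A the resistance is R2 + (R3‖R_L) = 8.544 kΩ, so V_A = 29.5 × 8.544/14.13 = 17.83 V.
Then V_B = V_A × (R3‖R_L)/(R2 + R3‖R_L) = 17.83 × 1.744/8.544 = 3.64 V.

V ≈ 3.64 V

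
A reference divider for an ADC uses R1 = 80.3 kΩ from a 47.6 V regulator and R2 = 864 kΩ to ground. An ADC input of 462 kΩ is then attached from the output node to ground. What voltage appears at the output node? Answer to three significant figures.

The load sits in parallel with R2: R2‖R_L = (864 × 462) / (864 + 462) = 301.0 kΩ.
V_out = 47.6 × 301.0 / (80.3 + 301.0) = 47.6 × 301.0/381.3 = 37.6 V.
(Unloaded it would have been 43.6 V.)

V_out ≈ 37.6 V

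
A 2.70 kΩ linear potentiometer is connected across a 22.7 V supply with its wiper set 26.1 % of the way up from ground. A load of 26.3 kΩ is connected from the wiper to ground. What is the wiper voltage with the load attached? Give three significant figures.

V ≈ 5.81 V

The wiper splits the pot into (1−α)R = 1995 Ω above and αR = 704.7 Ω below.
Lower section ‖ load = 686.3 Ω.
V_wiper = 22.7 × 686.3/(1995 + 686.3) = 5.81 V.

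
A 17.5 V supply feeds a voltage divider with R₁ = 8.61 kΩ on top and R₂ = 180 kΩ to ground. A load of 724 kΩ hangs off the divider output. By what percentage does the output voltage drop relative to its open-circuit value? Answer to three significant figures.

The divider's output (Thévenin) resistance is R₁‖R₂ = 8.217 kΩ.
Fractional drop under load = R_th/(R_th + R_L) = 8.217 / (8.217 + 724) = 0.01122.
So the output falls by 1.12 %.

1.12 %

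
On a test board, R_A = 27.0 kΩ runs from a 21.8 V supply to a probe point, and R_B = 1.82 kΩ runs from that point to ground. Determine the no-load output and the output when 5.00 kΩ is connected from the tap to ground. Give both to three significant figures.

Unloaded: 1.38 V; loaded: 1.03 V

Open-circuit: V = 21.8 × 1.82/(27.0 + 1.82) = 1.38 V.
With the load, R_B becomes R_B‖R_L = 1.334 kΩ, so V = 21.8 × 1.334/28.33 = 1.03 V.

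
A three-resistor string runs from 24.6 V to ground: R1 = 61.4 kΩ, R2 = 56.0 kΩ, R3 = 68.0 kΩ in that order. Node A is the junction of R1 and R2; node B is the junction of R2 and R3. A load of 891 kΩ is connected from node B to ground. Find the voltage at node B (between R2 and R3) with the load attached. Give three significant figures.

At node B, R3 is in parallel with the load: R3‖R_L = 63.18 kΩ.
Below node A the resistance is R2 + (R3‖R_L) = 119.2 kΩ, so V_A = 24.6 × 119.2/180.6 = 16.24 V.
Then V_B = V_A × (R3‖R_L)/(R2 + R3‖R_L) = 16.24 × 63.18/119.2 = 8.61 V.

V ≈ 8.61 V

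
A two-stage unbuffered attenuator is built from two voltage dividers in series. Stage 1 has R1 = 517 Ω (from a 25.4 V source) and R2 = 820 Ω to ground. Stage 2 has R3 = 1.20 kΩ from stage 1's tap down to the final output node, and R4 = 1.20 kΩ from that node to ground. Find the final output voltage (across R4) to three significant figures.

Stage 2 presents R3+R4 = 2400 Ω as a load on stage 1's tap.
Stage 1's lower leg becomes R2‖(R3+R4) = 611.2 Ω, so V_mid = 25.4 × 611.2/1128 = 13.76 V.
Stage 2 is itself unloaded: V_out = V_mid × R4/(R3+R4) = 13.76 × 1200/2400 = 6.88 V.

V_out ≈ 6.88 V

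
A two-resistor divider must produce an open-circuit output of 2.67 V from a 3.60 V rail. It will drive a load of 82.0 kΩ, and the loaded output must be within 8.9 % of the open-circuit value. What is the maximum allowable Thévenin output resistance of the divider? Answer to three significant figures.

Loading drop = R_th/(R_th + R_L) ≤ 0.0890, so R_th ≤ R_L · ε/(1−ε) = 82.0 kΩ × 0.0890/0.9110 = 8.01 kΩ.

R_th ≤ 8.01 kΩ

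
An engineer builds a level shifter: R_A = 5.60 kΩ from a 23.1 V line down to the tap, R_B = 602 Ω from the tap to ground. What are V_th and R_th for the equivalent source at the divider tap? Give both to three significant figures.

V_th = 2.24 V, R_th = 544 Ω

V_th is the open-circuit tap voltage: 23.1 × 602/(5600 + 602) = 2.24 V.
With the supply zeroed, R_A and R_B appear in parallel from the tap: R_th = R_A‖R_B = (5600 × 602)/6202 = 544 Ω.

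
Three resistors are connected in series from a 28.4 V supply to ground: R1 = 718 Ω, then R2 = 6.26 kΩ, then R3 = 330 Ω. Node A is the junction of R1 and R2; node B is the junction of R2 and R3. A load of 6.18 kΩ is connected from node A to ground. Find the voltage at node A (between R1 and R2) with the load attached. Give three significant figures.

Below node A the series string R2+R3 = 6590 Ω sits in parallel with the 6180 Ω load: 3189 Ω.
V_A = 28.4 × 3189/(718 + 3189) = 23.2 V.

V ≈ 23.2 V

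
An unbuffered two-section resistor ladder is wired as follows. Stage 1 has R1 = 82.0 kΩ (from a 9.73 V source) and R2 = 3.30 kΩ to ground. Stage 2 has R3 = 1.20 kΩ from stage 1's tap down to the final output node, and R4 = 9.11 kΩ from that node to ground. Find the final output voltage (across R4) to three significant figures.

Stage 2 presents R3+R4 = 10.31 kΩ as a load on stage 1's tap.
Stage 1's lower leg becomes R2‖(R3+R4) = 2.500 kΩ, so V_mid = 9.73 × 2.500/84.50 = 0.2879 V.
Stage 2 is itself unloaded: V_out = V_mid × R4/(R3+R4) = 0.2879 × 9.11/10.31 = 0.254 V.

V_out ≈ 0.254 V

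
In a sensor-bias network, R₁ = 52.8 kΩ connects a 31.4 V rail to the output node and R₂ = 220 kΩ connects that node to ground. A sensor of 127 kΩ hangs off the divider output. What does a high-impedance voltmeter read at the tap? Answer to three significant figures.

V_out ≈ 19.0 V

The load sits in parallel with R₂: R₂‖R_L = (220 × 127) / (220 + 127) = 80.52 kΩ.
V_out = 31.4 × 80.52 / (52.8 + 80.52) = 31.4 × 80.52/133.3 = 19.0 V.
(Unloaded it would have been 25.3 V.)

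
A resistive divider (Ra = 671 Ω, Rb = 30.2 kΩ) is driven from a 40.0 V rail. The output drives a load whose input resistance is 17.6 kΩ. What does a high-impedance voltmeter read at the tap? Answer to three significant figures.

V_out ≈ 37.7 V

The load sits in parallel with Rb: Rb‖R_L = (30200 × 17600) / (30200 + 17600) = 11120 Ω.
V_out = 40.0 × 11120 / (671 + 11120) = 40.0 × 11120/11790 = 37.7 V.
(Unloaded it would have been 39.1 V.)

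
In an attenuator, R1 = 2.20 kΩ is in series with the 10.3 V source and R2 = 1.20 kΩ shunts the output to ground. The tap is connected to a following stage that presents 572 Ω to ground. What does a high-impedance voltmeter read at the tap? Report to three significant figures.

V_out ≈ 1.54 V

The load sits in parallel with R2: R2‖R_L = (1200 × 572) / (1200 + 572) = 387.4 Ω.
V_out = 10.3 × 387.4 / (2200 + 387.4) = 10.3 × 387.4/2587 = 1.54 V.
(Unloaded it would have been 3.64 V.)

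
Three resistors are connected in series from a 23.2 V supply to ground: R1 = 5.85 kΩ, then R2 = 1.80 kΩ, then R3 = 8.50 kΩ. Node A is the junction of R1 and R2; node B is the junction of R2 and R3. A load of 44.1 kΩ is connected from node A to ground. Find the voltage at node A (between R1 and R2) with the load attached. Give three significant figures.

V ≈ 13.6 V

Below node A the series string R2+R3 = 10.30 kΩ sits in parallel with the 44.1 kΩ load: 8.350 kΩ.
V_A = 23.2 × 8.350/(5.85 + 8.350) = 13.6 V.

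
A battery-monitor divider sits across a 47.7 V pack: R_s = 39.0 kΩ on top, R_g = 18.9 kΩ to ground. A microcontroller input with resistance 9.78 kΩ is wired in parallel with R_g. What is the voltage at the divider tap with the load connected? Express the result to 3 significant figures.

V_out ≈ 6.76 V

The load sits in parallel with R_g: R_g‖R_L = (18.9 × 9.78) / (18.9 + 9.78) = 6.445 kΩ.
V_out = 47.7 × 6.445 / (39.0 + 6.445) = 47.7 × 6.445/45.44 = 6.76 V.
(Unloaded it would have been 15.6 V.)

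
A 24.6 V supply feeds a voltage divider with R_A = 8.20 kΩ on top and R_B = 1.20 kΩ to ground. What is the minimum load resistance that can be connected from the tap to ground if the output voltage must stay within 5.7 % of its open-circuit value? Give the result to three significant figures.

R_L(min) ≈ 17.3 kΩ

Output resistance R_th = R_A‖R_B = (8.20 × 1.20)/9.400 = 1.047 kΩ.
The fractional drop is R_th/(R_th + R_L); requiring this ≤ 0.0570 gives R_L ≥ R_th(1/0.0570 − 1) = 1.047 × 16.54 = 17.3 kΩ.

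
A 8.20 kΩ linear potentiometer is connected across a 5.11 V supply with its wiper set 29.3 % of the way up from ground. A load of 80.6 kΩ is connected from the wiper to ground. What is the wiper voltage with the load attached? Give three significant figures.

The wiper splits the pot into (1−α)R = 5.797 kΩ above and αR = 2.403 kΩ below.
Lower section ‖ load = 2.333 kΩ.
V_wiper = 5.11 × 2.333/(5.797 + 2.333) = 1.47 V.

V ≈ 1.47 V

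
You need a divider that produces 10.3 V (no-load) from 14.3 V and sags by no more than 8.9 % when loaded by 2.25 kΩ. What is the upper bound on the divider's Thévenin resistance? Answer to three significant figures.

R_th ≤ 220 Ω

Loading drop = R_th/(R_th + R_L) ≤ 0.0890, so R_th ≤ R_L · ε/(1−ε) = 2.25 kΩ × 0.0890/0.9110 = 220 Ω.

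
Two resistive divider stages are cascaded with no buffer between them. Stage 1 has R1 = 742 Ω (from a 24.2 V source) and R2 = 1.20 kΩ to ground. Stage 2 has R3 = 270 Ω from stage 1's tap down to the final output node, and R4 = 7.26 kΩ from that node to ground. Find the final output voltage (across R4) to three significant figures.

V_out ≈ 13.6 V

Stage 2 presents R3+R4 = 7530 Ω as a load on stage 1's tap.
Stage 1's lower leg becomes R2‖(R3+R4) = 1035 Ω, so V_mid = 24.2 × 1035/1777 = 14.10 V.
Stage 2 is itself unloaded: V_out = V_mid × R4/(R3+R4) = 14.10 × 7260/7530 = 13.6 V.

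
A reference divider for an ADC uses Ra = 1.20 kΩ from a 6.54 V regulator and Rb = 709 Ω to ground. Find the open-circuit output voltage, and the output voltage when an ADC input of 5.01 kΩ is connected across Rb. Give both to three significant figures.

Open-circuit: V = 6.54 × 709/(1200 + 709) = 2.43 V.
With the load, Rb becomes Rb‖R_L = 621.1 Ω, so V = 6.54 × 621.1/1821 = 2.23 V.

Unloaded: 2.43 V; loaded: 2.23 V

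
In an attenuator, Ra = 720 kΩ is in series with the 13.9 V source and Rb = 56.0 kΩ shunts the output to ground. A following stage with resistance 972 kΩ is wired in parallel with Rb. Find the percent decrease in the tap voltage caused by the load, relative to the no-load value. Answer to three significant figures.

The divider's output (Thévenin) resistance is Ra‖Rb = 51.96 kΩ.
Fractional drop under load = R_th/(R_th + R_L) = 51.96 / (51.96 + 972) = 0.05074.
So the output falls by 5.07 %.

5.07 %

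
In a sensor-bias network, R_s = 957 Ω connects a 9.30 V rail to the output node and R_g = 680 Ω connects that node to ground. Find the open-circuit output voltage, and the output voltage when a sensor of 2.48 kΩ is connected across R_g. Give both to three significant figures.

Open-circuit: V = 9.30 × 680/(957 + 680) = 3.86 V.
With the load, R_g becomes R_g‖R_L = 533.7 Ω, so V = 9.30 × 533.7/1491 = 3.33 V.

Unloaded: 3.86 V; loaded: 3.33 V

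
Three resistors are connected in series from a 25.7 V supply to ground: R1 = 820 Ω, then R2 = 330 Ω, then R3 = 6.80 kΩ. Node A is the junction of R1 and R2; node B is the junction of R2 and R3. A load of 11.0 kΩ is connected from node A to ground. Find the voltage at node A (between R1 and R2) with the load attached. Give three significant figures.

Below node A the series string R2+R3 = 7130 Ω sits in parallel with the 11000 Ω load: 4326 Ω.
V_A = 25.7 × 4326/(820 + 4326) = 21.6 V.

V ≈ 21.6 V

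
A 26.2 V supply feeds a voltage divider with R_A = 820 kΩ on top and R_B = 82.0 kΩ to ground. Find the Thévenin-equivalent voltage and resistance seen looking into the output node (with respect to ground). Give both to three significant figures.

V_th is the open-circuit tap voltage: 26.2 × 82.0/(820 + 82.0) = 2.38 V.
With the supply zeroed, R_A and R_B appear in parallel from the tap: R_th = R_A‖R_B = (820 × 82.0)/902.0 = 74.5 kΩ.

V_th = 2.38 V, R_th = 74.5 kΩ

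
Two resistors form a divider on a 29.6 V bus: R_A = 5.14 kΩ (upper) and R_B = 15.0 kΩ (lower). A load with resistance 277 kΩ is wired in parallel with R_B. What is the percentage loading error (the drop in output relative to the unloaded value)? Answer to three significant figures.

1.36 %

The divider's output (Thévenin) resistance is R_A‖R_B = 3.828 kΩ.
Fractional drop under load = R_th/(R_th + R_L) = 3.828 / (3.828 + 277) = 0.01363.
So the output falls by 1.36 %.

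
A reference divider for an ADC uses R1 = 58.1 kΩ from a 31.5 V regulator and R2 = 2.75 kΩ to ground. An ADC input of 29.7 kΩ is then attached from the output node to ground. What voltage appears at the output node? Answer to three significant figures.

The load sits in parallel with R2: R2‖R_L = (2.75 × 29.7) / (2.75 + 29.7) = 2.517 kΩ.
V_out = 31.5 × 2.517 / (58.1 + 2.517) = 31.5 × 2.517/60.62 = 1.31 V.

V_out ≈ 1.31 V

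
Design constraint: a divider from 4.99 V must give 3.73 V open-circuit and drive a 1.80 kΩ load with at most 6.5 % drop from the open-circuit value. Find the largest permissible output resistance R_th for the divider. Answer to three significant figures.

Loading drop = R_th/(R_th + R_L) ≤ 0.0650, so R_th ≤ R_L · ε/(1−ε) = 1.80 kΩ × 0.0650/0.9350 = 125 Ω.

R_th ≤ 125 Ω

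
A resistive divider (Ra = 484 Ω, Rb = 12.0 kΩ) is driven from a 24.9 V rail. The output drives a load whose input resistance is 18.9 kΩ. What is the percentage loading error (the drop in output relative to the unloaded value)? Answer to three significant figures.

The divider's output (Thévenin) resistance is Ra‖Rb = 465.2 Ω.
Fractional drop under load = R_th/(R_th + R_L) = 465.2 / (465.2 + 18900) = 0.02402.
So the output falls by 2.40 %.

2.40 %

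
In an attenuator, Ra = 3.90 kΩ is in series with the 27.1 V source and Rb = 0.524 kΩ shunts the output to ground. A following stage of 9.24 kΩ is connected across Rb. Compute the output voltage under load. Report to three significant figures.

The load sits in parallel with Rb: Rb‖R_L = (524 × 9240) / (524 + 9240) = 495.9 Ω.
V_out = 27.1 × 495.9 / (3900 + 495.9) = 27.1 × 495.9/4396 = 3.06 V.

V_out ≈ 3.06 V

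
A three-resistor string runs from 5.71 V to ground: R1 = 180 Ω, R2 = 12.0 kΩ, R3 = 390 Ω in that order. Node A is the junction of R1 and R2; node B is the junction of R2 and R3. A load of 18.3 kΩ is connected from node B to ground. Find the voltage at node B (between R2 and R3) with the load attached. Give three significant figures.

At node B, R3 is in parallel with the load: R3‖R_L = 381.9 Ω.
Below node A the resistance is R2 + (R3‖R_L) = 12380 Ω, so V_A = 5.71 × 12380/12560 = 5.628 V.
Then V_B = V_A × (R3‖R_L)/(R2 + R3‖R_L) = 5.628 × 381.9/12380 = 0.174 V.

V ≈ 0.174 V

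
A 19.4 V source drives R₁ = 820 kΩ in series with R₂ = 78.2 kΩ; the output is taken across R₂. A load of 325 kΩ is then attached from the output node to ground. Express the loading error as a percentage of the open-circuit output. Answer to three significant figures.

18.0 %

The divider's output (Thévenin) resistance is R₁‖R₂ = 71.39 kΩ.
Fractional drop under load = R_th/(R_th + R_L) = 71.39 / (71.39 + 325) = 0.1801.
So the output falls by 18.0 %.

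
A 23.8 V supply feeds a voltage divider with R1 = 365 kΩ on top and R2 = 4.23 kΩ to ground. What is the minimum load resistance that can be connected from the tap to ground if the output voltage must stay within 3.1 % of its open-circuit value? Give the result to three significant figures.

Output resistance R_th = R1‖R2 = (365 × 4.23)/369.2 = 4.182 kΩ.
The fractional drop is R_th/(R_th + R_L); requiring this ≤ 0.0310 gives R_L ≥ R_th(1/0.0310 − 1) = 4.182 × 31.26 = 131 kΩ.

R_L(min) ≈ 131 kΩ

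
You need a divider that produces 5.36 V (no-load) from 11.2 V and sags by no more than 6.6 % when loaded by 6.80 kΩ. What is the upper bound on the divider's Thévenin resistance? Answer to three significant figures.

Loading drop = R_th/(R_th + R_L) ≤ 0.0660, so R_th ≤ R_L · ε/(1−ε) = 6.80 kΩ × 0.0660/0.9340 = 481 Ω.
(Any R1, R2 with R2/(R1+R2) = 0.479 and R1‖R2 ≤ 481 Ω will meet the spec.)

R_th ≤ 481 Ω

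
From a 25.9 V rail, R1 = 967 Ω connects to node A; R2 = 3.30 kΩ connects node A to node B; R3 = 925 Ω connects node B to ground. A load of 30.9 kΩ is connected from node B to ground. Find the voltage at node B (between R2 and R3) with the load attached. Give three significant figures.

V ≈ 4.50 V

At node B, R3 is in parallel with the load: R3‖R_L = 898.1 Ω.
Below node A the resistance is R2 + (R3‖R_L) = 4198 Ω, so V_A = 25.9 × 4198/5165 = 21.05 V.
Then V_B = V_A × (R3‖R_L)/(R2 + R3‖R_L) = 21.05 × 898.1/4198 = 4.50 V.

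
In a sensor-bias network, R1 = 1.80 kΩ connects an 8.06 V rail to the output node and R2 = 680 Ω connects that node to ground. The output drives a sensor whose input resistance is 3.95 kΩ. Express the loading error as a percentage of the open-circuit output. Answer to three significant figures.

The divider's output (Thévenin) resistance is R1‖R2 = 493.5 Ω.
Fractional drop under load = R_th/(R_th + R_L) = 493.5 / (493.5 + 3950) = 0.1111.
So the output falls by 11.1 %.

11.1 %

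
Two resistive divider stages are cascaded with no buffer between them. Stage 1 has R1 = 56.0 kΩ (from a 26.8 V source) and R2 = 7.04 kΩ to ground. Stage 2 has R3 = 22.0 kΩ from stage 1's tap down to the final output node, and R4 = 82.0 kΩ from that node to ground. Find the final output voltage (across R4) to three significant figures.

V_out ≈ 2.23 V

Stage 2 presents R3+R4 = 104.0 kΩ as a load on stage 1's tap.
Stage 1's lower leg becomes R2‖(R3+R4) = 6.594 kΩ, so V_mid = 26.8 × 6.594/62.59 = 2.823 V.
Stage 2 is itself unloaded: V_out = V_mid × R4/(R3+R4) = 2.823 × 82.0/104.0 = 2.23 V.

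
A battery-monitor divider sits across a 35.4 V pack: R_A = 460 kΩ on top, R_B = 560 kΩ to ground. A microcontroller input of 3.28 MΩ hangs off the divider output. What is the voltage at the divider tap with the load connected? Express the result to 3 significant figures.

The load sits in parallel with R_B: R_B‖R_L = (560 × 3280) / (560 + 3280) = 478.3 kΩ.
V_out = 35.4 × 478.3 / (460 + 478.3) = 35.4 × 478.3/938.3 = 18.0 V.
(Unloaded it would have been 19.4 V.)

V_out ≈ 18.0 V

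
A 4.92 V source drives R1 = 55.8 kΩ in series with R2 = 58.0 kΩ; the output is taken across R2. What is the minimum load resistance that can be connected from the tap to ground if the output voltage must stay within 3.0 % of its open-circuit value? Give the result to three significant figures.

R_L(min) ≈ 920 kΩ

Output resistance R_th = R1‖R2 = (55.8 × 58.0)/113.8 = 28.44 kΩ.
The fractional drop is R_th/(R_th + R_L); requiring this ≤ 0.0300 gives R_L ≥ R_th(1/0.0300 − 1) = 28.44 × 32.33 = 920 kΩ.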